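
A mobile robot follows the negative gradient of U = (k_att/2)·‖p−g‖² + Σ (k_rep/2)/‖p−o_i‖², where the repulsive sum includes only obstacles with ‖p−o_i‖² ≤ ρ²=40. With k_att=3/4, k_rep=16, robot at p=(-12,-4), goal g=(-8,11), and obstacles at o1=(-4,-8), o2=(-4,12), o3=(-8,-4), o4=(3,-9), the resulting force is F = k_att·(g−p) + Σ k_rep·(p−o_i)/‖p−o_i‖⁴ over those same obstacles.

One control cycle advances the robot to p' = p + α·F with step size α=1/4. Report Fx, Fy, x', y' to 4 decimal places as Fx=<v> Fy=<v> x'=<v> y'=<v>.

Fx=2.7500 Fy=11.2500 x'=-11.3125 y'=-1.1875

F_att = 3/4·(g−p) = 3/4·(4,15) = (3.0000,11.2500)
o1: d²=80 > ρ²=40 → inactive
o2: d²=320 > ρ²=40 → inactive
o3: d²=16 ≤ ρ²=40; F_rep = 16·(-4,0)/16² = (-0.2500,0.0000)
o4: d²=250 > ρ²=40 → inactive
F = F_att + ΣF_rep = (2.7500,11.2500)
p' = p + 1/4·F = (-11.3125,-1.1875)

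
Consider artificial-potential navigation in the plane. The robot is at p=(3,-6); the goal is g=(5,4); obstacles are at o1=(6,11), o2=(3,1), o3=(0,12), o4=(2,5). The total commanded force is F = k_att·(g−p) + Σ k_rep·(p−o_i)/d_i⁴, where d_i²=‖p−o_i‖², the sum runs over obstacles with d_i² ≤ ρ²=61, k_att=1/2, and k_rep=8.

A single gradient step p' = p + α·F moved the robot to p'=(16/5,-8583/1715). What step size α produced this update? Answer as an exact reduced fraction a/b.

α = 1/5

F_att = 1/2·(g−p) = 1/2·(2,10) = (1.0000,5.0000)
o1: d²=298 > ρ²=61 → inactive
o2: d²=49 ≤ ρ²=61; F_rep = 8·(0,-7)/49² = (0.0000,-0.0233)
o3: d²=333 > ρ²=61 → inactive
o4: d²=122 > ρ²=61 → inactive
F = F_att + ΣF_rep = (1.0000,4.9767)
Δp = p'−p = (0.2000,0.9953); α = Δx/Fx = (1/5) / (1) = 1/5
check: Δy/Fy = (1707/1715) / (1707/343) = 1/5 ✓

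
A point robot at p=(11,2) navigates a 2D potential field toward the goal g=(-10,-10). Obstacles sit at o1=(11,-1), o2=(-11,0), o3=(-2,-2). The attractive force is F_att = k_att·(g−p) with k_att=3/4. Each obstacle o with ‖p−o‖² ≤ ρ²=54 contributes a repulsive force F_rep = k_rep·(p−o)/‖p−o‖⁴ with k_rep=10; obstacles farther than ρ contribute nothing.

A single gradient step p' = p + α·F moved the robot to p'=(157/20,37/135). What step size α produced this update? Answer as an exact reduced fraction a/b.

F_att = 3/4·(g−p) = 3/4·(-21,-12) = (-15.7500,-9.0000)
o1: d²=9 ≤ ρ²=54; F_rep = 10·(0,3)/9² = (0.0000,0.3704)
o2: d²=488 > ρ²=54 → inactive
o3: d²=185 > ρ²=54 → inactive
F = F_att + ΣF_rep = (-15.7500,-8.6296)
Δp = p'−p = (-3.1500,-1.7259); α = Δx/Fx = (-63/20) / (-63/4) = 1/5
check: Δy/Fy = (-233/135) / (-233/27) = 1/5 ✓

α = 1/5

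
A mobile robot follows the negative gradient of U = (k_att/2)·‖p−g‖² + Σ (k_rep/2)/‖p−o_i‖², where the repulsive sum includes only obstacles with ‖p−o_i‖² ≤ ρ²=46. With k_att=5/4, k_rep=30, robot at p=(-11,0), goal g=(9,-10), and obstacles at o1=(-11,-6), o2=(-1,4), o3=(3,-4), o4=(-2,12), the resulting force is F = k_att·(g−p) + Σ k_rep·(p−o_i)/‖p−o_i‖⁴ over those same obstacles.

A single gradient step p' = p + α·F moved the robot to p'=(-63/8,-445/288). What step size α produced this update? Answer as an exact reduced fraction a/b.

α = 1/8

F_att = 5/4·(g−p) = 5/4·(20,-10) = (25.0000,-12.5000)
o1: d²=36 ≤ ρ²=46; F_rep = 30·(0,6)/36² = (0.0000,0.1389)
o2: d²=116 > ρ²=46 → inactive
o3: d²=212 > ρ²=46 → inactive
o4: d²=225 > ρ²=46 → inactive
F = F_att + ΣF_rep = (25.0000,-12.3611)
Δp = p'−p = (3.1250,-1.5451); α = Δx/Fx = (25/8) / (25) = 1/8
check: Δy/Fy = (-445/288) / (-445/36) = 1/8 ✓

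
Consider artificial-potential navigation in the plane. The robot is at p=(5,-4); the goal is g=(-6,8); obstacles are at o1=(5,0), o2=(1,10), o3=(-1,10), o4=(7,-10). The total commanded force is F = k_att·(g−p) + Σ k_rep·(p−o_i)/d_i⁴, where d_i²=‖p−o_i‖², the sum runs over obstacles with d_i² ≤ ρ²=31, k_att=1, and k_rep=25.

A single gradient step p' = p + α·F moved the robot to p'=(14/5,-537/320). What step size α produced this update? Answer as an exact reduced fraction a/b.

α = 1/5

F_att = 1·(g−p) = 1·(-11,12) = (-11.0000,12.0000)
o1: d²=16 ≤ ρ²=31; F_rep = 25·(0,-4)/16² = (0.0000,-0.3906)
o2: d²=212 > ρ²=31 → inactive
o3: d²=232 > ρ²=31 → inactive
o4: d²=40 > ρ²=31 → inactive
F = F_att + ΣF_rep = (-11.0000,11.6094)
Δp = p'−p = (-2.2000,2.3219); α = Δx/Fx = (-11/5) / (-11) = 1/5
check: Δy/Fy = (743/320) / (743/64) = 1/5 ✓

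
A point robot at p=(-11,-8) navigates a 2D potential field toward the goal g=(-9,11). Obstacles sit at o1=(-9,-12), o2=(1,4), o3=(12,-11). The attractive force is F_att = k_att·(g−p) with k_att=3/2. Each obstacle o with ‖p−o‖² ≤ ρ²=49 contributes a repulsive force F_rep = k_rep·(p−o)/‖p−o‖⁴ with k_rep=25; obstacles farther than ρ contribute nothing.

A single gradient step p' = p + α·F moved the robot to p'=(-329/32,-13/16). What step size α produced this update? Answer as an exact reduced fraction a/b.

F_att = 3/2·(g−p) = 3/2·(2,19) = (3.0000,28.5000)
o1: d²=20 ≤ ρ²=49; F_rep = 25·(-2,4)/20² = (-0.1250,0.2500)
o2: d²=288 > ρ²=49 → inactive
o3: d²=538 > ρ²=49 → inactive
F = F_att + ΣF_rep = (2.8750,28.7500)
Δp = p'−p = (0.7188,7.1875); α = Δx/Fx = (23/32) / (23/8) = 1/4
check: Δy/Fy = (115/16) / (115/4) = 1/4 ✓

α = 1/4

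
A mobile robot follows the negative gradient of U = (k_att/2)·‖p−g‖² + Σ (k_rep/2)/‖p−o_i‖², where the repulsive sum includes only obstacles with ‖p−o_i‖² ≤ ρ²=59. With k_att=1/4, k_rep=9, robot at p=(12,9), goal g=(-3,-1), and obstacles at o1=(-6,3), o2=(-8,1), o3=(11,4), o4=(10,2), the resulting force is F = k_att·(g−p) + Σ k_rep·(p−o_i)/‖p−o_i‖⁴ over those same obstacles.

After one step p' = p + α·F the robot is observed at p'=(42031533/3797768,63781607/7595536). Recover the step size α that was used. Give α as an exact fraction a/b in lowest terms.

F_att = 1/4·(g−p) = 1/4·(-15,-10) = (-3.7500,-2.5000)
o1: d²=360 > ρ²=59 → inactive
o2: d²=464 > ρ²=59 → inactive
o3: d²=26 ≤ ρ²=59; F_rep = 9·(1,5)/26² = (0.0133,0.0666)
o4: d²=53 ≤ ρ²=59; F_rep = 9·(2,7)/53² = (0.0064,0.0224)
F = F_att + ΣF_rep = (-3.7303,-2.4110)
Δp = p'−p = (-0.9326,-0.6028); α = Δx/Fx = (-3541683/3797768) / (-3541683/949442) = 1/4
check: Δy/Fy = (-4578217/7595536) / (-4578217/1898884) = 1/4 ✓

α = 1/4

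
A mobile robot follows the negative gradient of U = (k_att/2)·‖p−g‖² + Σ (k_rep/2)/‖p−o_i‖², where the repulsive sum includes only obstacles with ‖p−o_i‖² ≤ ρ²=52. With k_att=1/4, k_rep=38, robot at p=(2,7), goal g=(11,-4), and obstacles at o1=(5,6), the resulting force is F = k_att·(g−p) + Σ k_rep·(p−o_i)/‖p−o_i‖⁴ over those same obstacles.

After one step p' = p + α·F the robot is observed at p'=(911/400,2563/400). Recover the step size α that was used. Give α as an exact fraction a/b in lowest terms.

F_att = 1/4·(g−p) = 1/4·(9,-11) = (2.2500,-2.7500)
o1: d²=10 ≤ ρ²=52; F_rep = 38·(-3,1)/10² = (-1.1400,0.3800)
F = F_att + ΣF_rep = (1.1100,-2.3700)
Δp = p'−p = (0.2775,-0.5925); α = Δx/Fx = (111/400) / (111/100) = 1/4
check: Δy/Fy = (-237/400) / (-237/100) = 1/4 ✓

α = 1/4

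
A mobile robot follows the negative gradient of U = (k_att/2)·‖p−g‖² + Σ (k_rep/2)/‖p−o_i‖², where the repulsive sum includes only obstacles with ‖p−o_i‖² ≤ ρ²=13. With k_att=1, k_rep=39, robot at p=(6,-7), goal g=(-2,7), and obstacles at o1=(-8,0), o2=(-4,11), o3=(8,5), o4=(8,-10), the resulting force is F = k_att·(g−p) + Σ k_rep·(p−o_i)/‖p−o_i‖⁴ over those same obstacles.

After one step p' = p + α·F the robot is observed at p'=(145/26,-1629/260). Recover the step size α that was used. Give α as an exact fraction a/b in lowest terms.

α = 1/20

F_att = 1·(g−p) = 1·(-8,14) = (-8.0000,14.0000)
o1: d²=245 > ρ²=13 → inactive
o2: d²=424 > ρ²=13 → inactive
o3: d²=148 > ρ²=13 → inactive
o4: d²=13 ≤ ρ²=13; F_rep = 39·(-2,3)/13² = (-0.4615,0.6923)
F = F_att + ΣF_rep = (-8.4615,14.6923)
Δp = p'−p = (-0.4231,0.7346); α = Δx/Fx = (-11/26) / (-110/13) = 1/20
check: Δy/Fy = (191/260) / (191/13) = 1/20 ✓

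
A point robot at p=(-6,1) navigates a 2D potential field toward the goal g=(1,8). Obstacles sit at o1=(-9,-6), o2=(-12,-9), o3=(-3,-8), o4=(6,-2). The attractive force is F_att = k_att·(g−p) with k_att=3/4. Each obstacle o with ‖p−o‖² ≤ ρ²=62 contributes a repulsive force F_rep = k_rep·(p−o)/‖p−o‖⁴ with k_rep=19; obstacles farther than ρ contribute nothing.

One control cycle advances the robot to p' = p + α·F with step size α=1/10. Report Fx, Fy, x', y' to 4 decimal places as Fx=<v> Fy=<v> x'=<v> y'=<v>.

Fx=5.2669 Fy=5.2895 x'=-5.4733 y'=1.5290

F_att = 3/4·(g−p) = 3/4·(7,7) = (5.2500,5.2500)
o1: d²=58 ≤ ρ²=62; F_rep = 19·(3,7)/58² = (0.0169,0.0395)
o2: d²=136 > ρ²=62 → inactive
o3: d²=90 > ρ²=62 → inactive
o4: d²=153 > ρ²=62 → inactive
F = F_att + ΣF_rep = (5.2669,5.2895)
p' = p + 1/10·F = (-5.4733,1.5290)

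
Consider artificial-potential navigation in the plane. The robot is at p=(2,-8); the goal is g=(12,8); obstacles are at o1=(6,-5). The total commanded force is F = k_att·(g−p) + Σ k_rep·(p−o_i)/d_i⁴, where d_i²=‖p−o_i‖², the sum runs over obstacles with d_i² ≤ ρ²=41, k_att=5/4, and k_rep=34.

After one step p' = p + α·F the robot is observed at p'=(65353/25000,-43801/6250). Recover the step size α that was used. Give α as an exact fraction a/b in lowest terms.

F_att = 5/4·(g−p) = 5/4·(10,16) = (12.5000,20.0000)
o1: d²=25 ≤ ρ²=41; F_rep = 34·(-4,-3)/25² = (-0.2176,-0.1632)
F = F_att + ΣF_rep = (12.2824,19.8368)
Δp = p'−p = (0.6141,0.9918); α = Δx/Fx = (15353/25000) / (15353/1250) = 1/20
check: Δy/Fy = (6199/6250) / (12398/625) = 1/20 ✓

α = 1/20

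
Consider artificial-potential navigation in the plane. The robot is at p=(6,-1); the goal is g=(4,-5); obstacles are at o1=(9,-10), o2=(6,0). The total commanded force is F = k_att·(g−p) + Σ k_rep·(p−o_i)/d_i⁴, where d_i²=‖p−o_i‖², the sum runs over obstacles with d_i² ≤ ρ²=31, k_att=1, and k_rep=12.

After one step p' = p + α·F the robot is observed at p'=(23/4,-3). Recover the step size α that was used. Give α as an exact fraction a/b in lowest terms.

α = 1/8

F_att = 1·(g−p) = 1·(-2,-4) = (-2.0000,-4.0000)
o1: d²=90 > ρ²=31 → inactive
o2: d²=1 ≤ ρ²=31; F_rep = 12·(0,-1)/1² = (0.0000,-12.0000)
F = F_att + ΣF_rep = (-2.0000,-16.0000)
Δp = p'−p = (-0.2500,-2.0000); α = Δx/Fx = (-1/4) / (-2) = 1/8
check: Δy/Fy = (-2) / (-16) = 1/8 ✓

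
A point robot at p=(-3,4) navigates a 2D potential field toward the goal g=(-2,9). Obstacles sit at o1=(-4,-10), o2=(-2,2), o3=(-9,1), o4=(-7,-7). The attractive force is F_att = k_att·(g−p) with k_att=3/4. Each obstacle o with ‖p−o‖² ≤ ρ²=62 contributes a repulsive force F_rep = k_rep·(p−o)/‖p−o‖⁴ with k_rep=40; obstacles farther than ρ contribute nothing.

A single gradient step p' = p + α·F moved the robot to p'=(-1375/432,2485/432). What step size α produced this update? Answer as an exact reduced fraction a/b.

F_att = 3/4·(g−p) = 3/4·(1,5) = (0.7500,3.7500)
o1: d²=197 > ρ²=62 → inactive
o2: d²=5 ≤ ρ²=62; F_rep = 40·(-1,2)/5² = (-1.6000,3.2000)
o3: d²=45 ≤ ρ²=62; F_rep = 40·(6,3)/45² = (0.1185,0.0593)
o4: d²=137 > ρ²=62 → inactive
F = F_att + ΣF_rep = (-0.7315,7.0093)
Δp = p'−p = (-0.1829,1.7523); α = Δx/Fx = (-79/432) / (-79/108) = 1/4
check: Δy/Fy = (757/432) / (757/108) = 1/4 ✓

α = 1/4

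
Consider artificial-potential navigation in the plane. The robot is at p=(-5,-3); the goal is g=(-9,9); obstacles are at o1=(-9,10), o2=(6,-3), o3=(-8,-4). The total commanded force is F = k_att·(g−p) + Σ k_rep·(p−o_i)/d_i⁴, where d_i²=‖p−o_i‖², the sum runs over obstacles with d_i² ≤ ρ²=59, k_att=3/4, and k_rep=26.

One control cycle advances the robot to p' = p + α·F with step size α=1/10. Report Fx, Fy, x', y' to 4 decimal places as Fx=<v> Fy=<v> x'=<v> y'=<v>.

F_att = 3/4·(g−p) = 3/4·(-4,12) = (-3.0000,9.0000)
o1: d²=185 > ρ²=59 → inactive
o2: d²=121 > ρ²=59 → inactive
o3: d²=10 ≤ ρ²=59; F_rep = 26·(3,1)/10² = (0.7800,0.2600)
F = F_att + ΣF_rep = (-2.2200,9.2600)
p' = p + 1/10·F = (-5.2220,-2.0740)

Fx=-2.2200 Fy=9.2600 x'=-5.2220 y'=-2.0740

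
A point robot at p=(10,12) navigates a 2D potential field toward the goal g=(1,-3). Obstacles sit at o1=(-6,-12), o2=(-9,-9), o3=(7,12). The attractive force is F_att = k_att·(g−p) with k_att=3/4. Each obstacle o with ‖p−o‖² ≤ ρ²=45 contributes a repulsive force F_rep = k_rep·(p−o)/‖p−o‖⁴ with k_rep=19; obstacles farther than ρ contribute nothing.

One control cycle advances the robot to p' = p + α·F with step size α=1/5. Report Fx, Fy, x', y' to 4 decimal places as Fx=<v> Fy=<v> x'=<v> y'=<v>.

Fx=-6.0463 Fy=-11.2500 x'=8.7907 y'=9.7500

F_att = 3/4·(g−p) = 3/4·(-9,-15) = (-6.7500,-11.2500)
o1: d²=832 > ρ²=45 → inactive
o2: d²=802 > ρ²=45 → inactive
o3: d²=9 ≤ ρ²=45; F_rep = 19·(3,0)/9² = (0.7037,0.0000)
F = F_att + ΣF_rep = (-6.0463,-11.2500)
p' = p + 1/5·F = (8.7907,9.7500)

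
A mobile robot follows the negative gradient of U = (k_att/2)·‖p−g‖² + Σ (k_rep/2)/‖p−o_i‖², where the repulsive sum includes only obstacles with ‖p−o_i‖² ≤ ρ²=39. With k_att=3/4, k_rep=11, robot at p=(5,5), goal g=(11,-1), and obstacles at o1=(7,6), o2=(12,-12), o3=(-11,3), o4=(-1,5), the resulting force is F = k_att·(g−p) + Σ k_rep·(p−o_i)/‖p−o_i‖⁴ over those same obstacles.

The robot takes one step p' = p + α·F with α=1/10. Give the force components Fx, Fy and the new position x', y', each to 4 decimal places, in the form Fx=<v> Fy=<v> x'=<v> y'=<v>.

Fx=3.6709 Fy=-4.9400 x'=5.3671 y'=4.5060

F_att = 3/4·(g−p) = 3/4·(6,-6) = (4.5000,-4.5000)
o1: d²=5 ≤ ρ²=39; F_rep = 11·(-2,-1)/5² = (-0.8800,-0.4400)
o2: d²=338 > ρ²=39 → inactive
o3: d²=260 > ρ²=39 → inactive
o4: d²=36 ≤ ρ²=39; F_rep = 11·(6,0)/36² = (0.0509,0.0000)
F = F_att + ΣF_rep = (3.6709,-4.9400)
p' = p + 1/10·F = (5.3671,4.5060)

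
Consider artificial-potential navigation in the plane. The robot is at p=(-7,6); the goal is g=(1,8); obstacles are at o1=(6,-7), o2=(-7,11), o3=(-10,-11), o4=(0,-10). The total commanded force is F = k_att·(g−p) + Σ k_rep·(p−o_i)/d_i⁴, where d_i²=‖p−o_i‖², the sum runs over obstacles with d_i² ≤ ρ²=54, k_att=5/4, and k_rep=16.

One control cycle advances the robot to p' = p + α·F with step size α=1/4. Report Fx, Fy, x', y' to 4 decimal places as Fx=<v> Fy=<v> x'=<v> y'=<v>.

Fx=10.0000 Fy=2.3720 x'=-4.5000 y'=6.5930

F_att = 5/4·(g−p) = 5/4·(8,2) = (10.0000,2.5000)
o1: d²=338 > ρ²=54 → inactive
o2: d²=25 ≤ ρ²=54; F_rep = 16·(0,-5)/25² = (0.0000,-0.1280)
o3: d²=298 > ρ²=54 → inactive
o4: d²=305 > ρ²=54 → inactive
F = F_att + ΣF_rep = (10.0000,2.3720)
p' = p + 1/4·F = (-4.5000,6.5930)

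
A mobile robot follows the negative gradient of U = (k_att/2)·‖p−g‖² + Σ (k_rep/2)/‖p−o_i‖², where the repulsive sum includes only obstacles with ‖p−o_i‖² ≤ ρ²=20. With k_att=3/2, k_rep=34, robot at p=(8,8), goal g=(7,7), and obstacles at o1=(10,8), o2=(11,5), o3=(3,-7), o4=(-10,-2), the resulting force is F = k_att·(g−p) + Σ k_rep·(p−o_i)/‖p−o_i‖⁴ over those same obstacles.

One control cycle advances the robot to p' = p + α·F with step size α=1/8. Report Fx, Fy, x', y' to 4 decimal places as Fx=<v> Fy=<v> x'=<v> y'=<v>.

F_att = 3/2·(g−p) = 3/2·(-1,-1) = (-1.5000,-1.5000)
o1: d²=4 ≤ ρ²=20; F_rep = 34·(-2,0)/4² = (-4.2500,0.0000)
o2: d²=18 ≤ ρ²=20; F_rep = 34·(-3,3)/18² = (-0.3148,0.3148)
o3: d²=250 > ρ²=20 → inactive
o4: d²=424 > ρ²=20 → inactive
F = F_att + ΣF_rep = (-6.0648,-1.1852)
p' = p + 1/8·F = (7.2419,7.8519)

Fx=-6.0648 Fy=-1.1852 x'=7.2419 y'=7.8519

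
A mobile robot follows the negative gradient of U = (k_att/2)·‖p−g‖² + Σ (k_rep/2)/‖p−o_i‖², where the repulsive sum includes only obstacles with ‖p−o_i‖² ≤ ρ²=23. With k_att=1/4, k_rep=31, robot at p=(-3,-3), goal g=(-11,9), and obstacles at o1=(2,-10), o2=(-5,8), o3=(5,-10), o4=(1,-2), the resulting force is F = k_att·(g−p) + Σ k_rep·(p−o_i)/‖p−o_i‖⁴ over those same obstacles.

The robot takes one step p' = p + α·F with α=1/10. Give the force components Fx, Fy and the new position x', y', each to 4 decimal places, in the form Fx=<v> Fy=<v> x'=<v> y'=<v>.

Fx=-2.4291 Fy=2.8927 x'=-3.2429 y'=-2.7107

F_att = 1/4·(g−p) = 1/4·(-8,12) = (-2.0000,3.0000)
o1: d²=74 > ρ²=23 → inactive
o2: d²=125 > ρ²=23 → inactive
o3: d²=113 > ρ²=23 → inactive
o4: d²=17 ≤ ρ²=23; F_rep = 31·(-4,-1)/17² = (-0.4291,-0.1073)
F = F_att + ΣF_rep = (-2.4291,2.8927)
p' = p + 1/10·F = (-3.2429,-2.7107)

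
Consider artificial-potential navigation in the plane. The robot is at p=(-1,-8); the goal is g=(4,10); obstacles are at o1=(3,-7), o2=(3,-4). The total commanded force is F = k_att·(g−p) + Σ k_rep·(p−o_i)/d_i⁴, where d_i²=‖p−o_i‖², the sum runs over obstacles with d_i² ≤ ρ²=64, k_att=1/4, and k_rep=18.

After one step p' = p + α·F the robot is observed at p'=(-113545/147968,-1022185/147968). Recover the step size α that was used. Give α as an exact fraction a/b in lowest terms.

α = 1/4

F_att = 1/4·(g−p) = 1/4·(5,18) = (1.2500,4.5000)
o1: d²=17 ≤ ρ²=64; F_rep = 18·(-4,-1)/17² = (-0.2491,-0.0623)
o2: d²=32 ≤ ρ²=64; F_rep = 18·(-4,-4)/32² = (-0.0703,-0.0703)
F = F_att + ΣF_rep = (0.9306,4.3674)
Δp = p'−p = (0.2326,1.0919); α = Δx/Fx = (34423/147968) / (34423/36992) = 1/4
check: Δy/Fy = (161559/147968) / (161559/36992) = 1/4 ✓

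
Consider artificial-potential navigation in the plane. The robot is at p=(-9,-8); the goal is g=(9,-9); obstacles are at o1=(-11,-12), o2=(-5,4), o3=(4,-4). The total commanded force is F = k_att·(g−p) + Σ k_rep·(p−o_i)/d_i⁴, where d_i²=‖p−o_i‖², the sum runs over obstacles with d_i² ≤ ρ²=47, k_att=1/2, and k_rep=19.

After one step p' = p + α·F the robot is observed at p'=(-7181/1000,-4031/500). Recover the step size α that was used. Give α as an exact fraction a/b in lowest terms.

α = 1/5

F_att = 1/2·(g−p) = 1/2·(18,-1) = (9.0000,-0.5000)
o1: d²=20 ≤ ρ²=47; F_rep = 19·(2,4)/20² = (0.0950,0.1900)
o2: d²=160 > ρ²=47 → inactive
o3: d²=185 > ρ²=47 → inactive
F = F_att + ΣF_rep = (9.0950,-0.3100)
Δp = p'−p = (1.8190,-0.0620); α = Δx/Fx = (1819/1000) / (1819/200) = 1/5
check: Δy/Fy = (-31/500) / (-31/100) = 1/5 ✓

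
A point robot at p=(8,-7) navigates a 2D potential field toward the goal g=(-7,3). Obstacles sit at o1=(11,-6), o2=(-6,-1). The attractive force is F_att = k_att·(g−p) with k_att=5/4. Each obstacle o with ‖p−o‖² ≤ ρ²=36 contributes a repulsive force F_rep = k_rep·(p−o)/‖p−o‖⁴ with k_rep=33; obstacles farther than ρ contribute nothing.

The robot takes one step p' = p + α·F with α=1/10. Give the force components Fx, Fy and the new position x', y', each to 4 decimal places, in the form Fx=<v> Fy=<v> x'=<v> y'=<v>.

Fx=-19.7400 Fy=12.1700 x'=6.0260 y'=-5.7830

F_att = 5/4·(g−p) = 5/4·(-15,10) = (-18.7500,12.5000)
o1: d²=10 ≤ ρ²=36; F_rep = 33·(-3,-1)/10² = (-0.9900,-0.3300)
o2: d²=232 > ρ²=36 → inactive
F = F_att + ΣF_rep = (-19.7400,12.1700)
p' = p + 1/10·F = (6.0260,-5.7830)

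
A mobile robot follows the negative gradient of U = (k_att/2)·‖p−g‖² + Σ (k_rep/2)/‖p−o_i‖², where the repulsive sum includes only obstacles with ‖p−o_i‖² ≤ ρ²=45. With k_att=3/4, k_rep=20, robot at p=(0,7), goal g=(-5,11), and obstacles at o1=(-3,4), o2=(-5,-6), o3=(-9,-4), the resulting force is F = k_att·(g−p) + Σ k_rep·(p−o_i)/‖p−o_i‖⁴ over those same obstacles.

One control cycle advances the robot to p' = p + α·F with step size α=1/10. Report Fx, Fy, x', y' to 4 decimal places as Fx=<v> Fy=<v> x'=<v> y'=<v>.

F_att = 3/4·(g−p) = 3/4·(-5,4) = (-3.7500,3.0000)
o1: d²=18 ≤ ρ²=45; F_rep = 20·(3,3)/18² = (0.1852,0.1852)
o2: d²=194 > ρ²=45 → inactive
o3: d²=202 > ρ²=45 → inactive
F = F_att + ΣF_rep = (-3.5648,3.1852)
p' = p + 1/10·F = (-0.3565,7.3185)

Fx=-3.5648 Fy=3.1852 x'=-0.3565 y'=7.3185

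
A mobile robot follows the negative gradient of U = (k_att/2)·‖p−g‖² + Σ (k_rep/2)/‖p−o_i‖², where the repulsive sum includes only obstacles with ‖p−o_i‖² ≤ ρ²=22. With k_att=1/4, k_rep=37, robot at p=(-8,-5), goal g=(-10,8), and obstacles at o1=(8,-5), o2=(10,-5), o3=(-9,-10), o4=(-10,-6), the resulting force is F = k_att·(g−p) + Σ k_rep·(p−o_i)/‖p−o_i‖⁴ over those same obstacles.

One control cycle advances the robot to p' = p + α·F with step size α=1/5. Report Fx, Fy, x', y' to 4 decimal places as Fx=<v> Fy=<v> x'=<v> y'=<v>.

Fx=2.4600 Fy=4.7300 x'=-7.5080 y'=-4.0540

F_att = 1/4·(g−p) = 1/4·(-2,13) = (-0.5000,3.2500)
o1: d²=256 > ρ²=22 → inactive
o2: d²=324 > ρ²=22 → inactive
o3: d²=26 > ρ²=22 → inactive
o4: d²=5 ≤ ρ²=22; F_rep = 37·(2,1)/5² = (2.9600,1.4800)
F = F_att + ΣF_rep = (2.4600,4.7300)
p' = p + 1/5·F = (-7.5080,-4.0540)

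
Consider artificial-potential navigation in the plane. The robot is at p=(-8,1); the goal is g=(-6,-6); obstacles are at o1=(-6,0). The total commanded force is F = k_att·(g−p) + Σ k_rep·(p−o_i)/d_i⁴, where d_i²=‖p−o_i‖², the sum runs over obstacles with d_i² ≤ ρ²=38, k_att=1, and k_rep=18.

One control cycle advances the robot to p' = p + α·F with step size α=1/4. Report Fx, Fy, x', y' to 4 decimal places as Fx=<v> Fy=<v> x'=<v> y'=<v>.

Fx=0.5600 Fy=-6.2800 x'=-7.8600 y'=-0.5700

F_att = 1·(g−p) = 1·(2,-7) = (2.0000,-7.0000)
o1: d²=5 ≤ ρ²=38; F_rep = 18·(-2,1)/5² = (-1.4400,0.7200)
F = F_att + ΣF_rep = (0.5600,-6.2800)
p' = p + 1/4·F = (-7.8600,-0.5700)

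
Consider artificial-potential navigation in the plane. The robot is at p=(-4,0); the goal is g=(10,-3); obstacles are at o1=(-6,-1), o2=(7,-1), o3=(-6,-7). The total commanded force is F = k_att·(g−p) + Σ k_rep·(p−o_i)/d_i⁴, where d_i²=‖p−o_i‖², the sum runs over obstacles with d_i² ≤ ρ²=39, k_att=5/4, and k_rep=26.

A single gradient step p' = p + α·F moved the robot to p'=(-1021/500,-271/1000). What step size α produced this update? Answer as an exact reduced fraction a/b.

α = 1/10

F_att = 5/4·(g−p) = 5/4·(14,-3) = (17.5000,-3.7500)
o1: d²=5 ≤ ρ²=39; F_rep = 26·(2,1)/5² = (2.0800,1.0400)
o2: d²=122 > ρ²=39 → inactive
o3: d²=53 > ρ²=39 → inactive
F = F_att + ΣF_rep = (19.5800,-2.7100)
Δp = p'−p = (1.9580,-0.2710); α = Δx/Fx = (979/500) / (979/50) = 1/10
check: Δy/Fy = (-271/1000) / (-271/100) = 1/10 ✓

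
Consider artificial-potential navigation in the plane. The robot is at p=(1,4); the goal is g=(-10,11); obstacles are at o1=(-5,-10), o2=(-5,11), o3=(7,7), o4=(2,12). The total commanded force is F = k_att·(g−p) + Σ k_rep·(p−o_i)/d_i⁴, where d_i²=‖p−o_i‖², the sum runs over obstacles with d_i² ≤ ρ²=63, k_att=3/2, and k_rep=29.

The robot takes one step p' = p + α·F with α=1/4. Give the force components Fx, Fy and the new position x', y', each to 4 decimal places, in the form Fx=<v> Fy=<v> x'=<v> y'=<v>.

Fx=-16.5859 Fy=10.4570 x'=-3.1465 y'=6.6143

F_att = 3/2·(g−p) = 3/2·(-11,7) = (-16.5000,10.5000)
o1: d²=232 > ρ²=63 → inactive
o2: d²=85 > ρ²=63 → inactive
o3: d²=45 ≤ ρ²=63; F_rep = 29·(-6,-3)/45² = (-0.0859,-0.0430)
o4: d²=65 > ρ²=63 → inactive
F = F_att + ΣF_rep = (-16.5859,10.4570)
p' = p + 1/4·F = (-3.1465,6.6143)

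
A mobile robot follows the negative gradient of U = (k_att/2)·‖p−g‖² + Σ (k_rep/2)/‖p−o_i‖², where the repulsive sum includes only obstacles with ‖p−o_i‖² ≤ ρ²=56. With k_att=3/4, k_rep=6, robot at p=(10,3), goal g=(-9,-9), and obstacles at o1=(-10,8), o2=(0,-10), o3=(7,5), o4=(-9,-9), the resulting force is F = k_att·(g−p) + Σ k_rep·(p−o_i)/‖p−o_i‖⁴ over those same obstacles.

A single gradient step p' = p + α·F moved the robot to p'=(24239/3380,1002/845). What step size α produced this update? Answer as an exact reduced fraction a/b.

F_att = 3/4·(g−p) = 3/4·(-19,-12) = (-14.2500,-9.0000)
o1: d²=425 > ρ²=56 → inactive
o2: d²=269 > ρ²=56 → inactive
o3: d²=13 ≤ ρ²=56; F_rep = 6·(3,-2)/13² = (0.1065,-0.0710)
o4: d²=505 > ρ²=56 → inactive
F = F_att + ΣF_rep = (-14.1435,-9.0710)
Δp = p'−p = (-2.8287,-1.8142); α = Δx/Fx = (-9561/3380) / (-9561/676) = 1/5
check: Δy/Fy = (-1533/845) / (-1533/169) = 1/5 ✓

α = 1/5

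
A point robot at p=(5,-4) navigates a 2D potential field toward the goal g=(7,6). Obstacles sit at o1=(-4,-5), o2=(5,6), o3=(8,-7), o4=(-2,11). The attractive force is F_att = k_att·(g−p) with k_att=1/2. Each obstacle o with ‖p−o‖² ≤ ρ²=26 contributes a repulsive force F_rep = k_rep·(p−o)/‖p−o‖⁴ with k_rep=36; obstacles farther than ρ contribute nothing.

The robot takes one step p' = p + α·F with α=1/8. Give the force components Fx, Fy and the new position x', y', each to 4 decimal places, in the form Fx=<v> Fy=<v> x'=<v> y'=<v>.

Fx=0.6667 Fy=5.3333 x'=5.0833 y'=-3.3333

F_att = 1/2·(g−p) = 1/2·(2,10) = (1.0000,5.0000)
o1: d²=82 > ρ²=26 → inactive
o2: d²=100 > ρ²=26 → inactive
o3: d²=18 ≤ ρ²=26; F_rep = 36·(-3,3)/18² = (-0.3333,0.3333)
o4: d²=274 > ρ²=26 → inactive
F = F_att + ΣF_rep = (0.6667,5.3333)
p' = p + 1/8·F = (5.0833,-3.3333)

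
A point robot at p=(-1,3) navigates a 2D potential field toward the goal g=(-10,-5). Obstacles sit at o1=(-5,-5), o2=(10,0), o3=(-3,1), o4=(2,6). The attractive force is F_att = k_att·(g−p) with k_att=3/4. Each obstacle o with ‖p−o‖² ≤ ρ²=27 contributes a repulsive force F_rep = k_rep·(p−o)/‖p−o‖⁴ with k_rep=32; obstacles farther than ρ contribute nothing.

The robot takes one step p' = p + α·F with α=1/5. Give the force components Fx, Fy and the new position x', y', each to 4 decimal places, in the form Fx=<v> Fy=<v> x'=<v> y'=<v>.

Fx=-6.0463 Fy=-5.2963 x'=-2.2093 y'=1.9407

F_att = 3/4·(g−p) = 3/4·(-9,-8) = (-6.7500,-6.0000)
o1: d²=80 > ρ²=27 → inactive
o2: d²=130 > ρ²=27 → inactive
o3: d²=8 ≤ ρ²=27; F_rep = 32·(2,2)/8² = (1.0000,1.0000)
o4: d²=18 ≤ ρ²=27; F_rep = 32·(-3,-3)/18² = (-0.2963,-0.2963)
F = F_att + ΣF_rep = (-6.0463,-5.2963)
p' = p + 1/5·F = (-2.2093,1.9407)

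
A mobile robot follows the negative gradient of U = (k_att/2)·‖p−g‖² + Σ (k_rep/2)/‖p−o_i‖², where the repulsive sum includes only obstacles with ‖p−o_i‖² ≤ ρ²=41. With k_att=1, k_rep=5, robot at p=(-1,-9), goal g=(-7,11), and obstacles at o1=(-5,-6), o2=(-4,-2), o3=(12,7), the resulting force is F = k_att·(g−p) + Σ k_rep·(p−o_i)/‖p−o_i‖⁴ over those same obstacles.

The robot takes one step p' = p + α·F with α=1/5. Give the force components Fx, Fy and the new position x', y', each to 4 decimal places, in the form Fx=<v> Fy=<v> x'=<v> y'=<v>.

Fx=-5.9680 Fy=19.9760 x'=-2.1936 y'=-5.0048

F_att = 1·(g−p) = 1·(-6,20) = (-6.0000,20.0000)
o1: d²=25 ≤ ρ²=41; F_rep = 5·(4,-3)/25² = (0.0320,-0.0240)
o2: d²=58 > ρ²=41 → inactive
o3: d²=425 > ρ²=41 → inactive
F = F_att + ΣF_rep = (-5.9680,19.9760)
p' = p + 1/5·F = (-2.1936,-5.0048)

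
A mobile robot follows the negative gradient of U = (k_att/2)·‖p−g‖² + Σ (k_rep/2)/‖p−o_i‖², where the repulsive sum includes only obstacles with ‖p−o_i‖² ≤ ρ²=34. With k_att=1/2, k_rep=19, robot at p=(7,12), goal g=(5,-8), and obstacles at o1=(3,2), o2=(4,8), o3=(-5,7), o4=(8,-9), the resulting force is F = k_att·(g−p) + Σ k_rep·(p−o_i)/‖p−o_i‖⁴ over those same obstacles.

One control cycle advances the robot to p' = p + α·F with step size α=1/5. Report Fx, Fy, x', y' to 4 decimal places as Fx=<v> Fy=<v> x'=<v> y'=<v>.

F_att = 1/2·(g−p) = 1/2·(-2,-20) = (-1.0000,-10.0000)
o1: d²=116 > ρ²=34 → inactive
o2: d²=25 ≤ ρ²=34; F_rep = 19·(3,4)/25² = (0.0912,0.1216)
o3: d²=169 > ρ²=34 → inactive
o4: d²=442 > ρ²=34 → inactive
F = F_att + ΣF_rep = (-0.9088,-9.8784)
p' = p + 1/5·F = (6.8182,10.0243)

Fx=-0.9088 Fy=-9.8784 x'=6.8182 y'=10.0243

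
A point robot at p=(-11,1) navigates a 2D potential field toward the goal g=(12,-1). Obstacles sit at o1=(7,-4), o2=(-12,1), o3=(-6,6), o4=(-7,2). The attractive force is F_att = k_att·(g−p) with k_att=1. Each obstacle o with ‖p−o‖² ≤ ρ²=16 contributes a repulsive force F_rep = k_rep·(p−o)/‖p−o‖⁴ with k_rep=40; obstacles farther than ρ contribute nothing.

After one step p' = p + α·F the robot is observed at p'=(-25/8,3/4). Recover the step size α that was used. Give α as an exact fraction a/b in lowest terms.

α = 1/8

F_att = 1·(g−p) = 1·(23,-2) = (23.0000,-2.0000)
o1: d²=349 > ρ²=16 → inactive
o2: d²=1 ≤ ρ²=16; F_rep = 40·(1,0)/1² = (40.0000,0.0000)
o3: d²=50 > ρ²=16 → inactive
o4: d²=17 > ρ²=16 → inactive
F = F_att + ΣF_rep = (63.0000,-2.0000)
Δp = p'−p = (7.8750,-0.2500); α = Δx/Fx = (63/8) / (63) = 1/8
check: Δy/Fy = (-1/4) / (-2) = 1/8 ✓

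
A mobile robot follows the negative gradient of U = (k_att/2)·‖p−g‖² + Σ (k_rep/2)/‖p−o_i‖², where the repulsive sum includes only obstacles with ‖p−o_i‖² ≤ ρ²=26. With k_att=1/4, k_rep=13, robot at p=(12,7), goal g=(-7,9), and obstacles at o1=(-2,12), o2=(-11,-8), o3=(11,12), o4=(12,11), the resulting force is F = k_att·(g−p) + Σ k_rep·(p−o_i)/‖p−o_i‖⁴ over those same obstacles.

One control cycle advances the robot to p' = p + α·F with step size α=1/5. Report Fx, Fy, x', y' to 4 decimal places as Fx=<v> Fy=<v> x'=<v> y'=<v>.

F_att = 1/4·(g−p) = 1/4·(-19,2) = (-4.7500,0.5000)
o1: d²=221 > ρ²=26 → inactive
o2: d²=754 > ρ²=26 → inactive
o3: d²=26 ≤ ρ²=26; F_rep = 13·(1,-5)/26² = (0.0192,-0.0962)
o4: d²=16 ≤ ρ²=26; F_rep = 13·(0,-4)/16² = (0.0000,-0.2031)
F = F_att + ΣF_rep = (-4.7308,0.2007)
p' = p + 1/5·F = (11.0538,7.0401)

Fx=-4.7308 Fy=0.2007 x'=11.0538 y'=7.0401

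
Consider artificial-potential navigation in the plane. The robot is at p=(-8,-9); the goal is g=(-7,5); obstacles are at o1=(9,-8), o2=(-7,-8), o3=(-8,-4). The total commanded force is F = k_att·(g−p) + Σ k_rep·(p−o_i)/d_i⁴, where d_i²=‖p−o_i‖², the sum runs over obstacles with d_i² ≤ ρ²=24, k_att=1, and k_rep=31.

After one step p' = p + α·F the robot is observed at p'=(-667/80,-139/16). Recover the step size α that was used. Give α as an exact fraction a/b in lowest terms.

α = 1/20

F_att = 1·(g−p) = 1·(1,14) = (1.0000,14.0000)
o1: d²=290 > ρ²=24 → inactive
o2: d²=2 ≤ ρ²=24; F_rep = 31·(-1,-1)/2² = (-7.7500,-7.7500)
o3: d²=25 > ρ²=24 → inactive
F = F_att + ΣF_rep = (-6.7500,6.2500)
Δp = p'−p = (-0.3375,0.3125); α = Δx/Fx = (-27/80) / (-27/4) = 1/20
check: Δy/Fy = (5/16) / (25/4) = 1/20 ✓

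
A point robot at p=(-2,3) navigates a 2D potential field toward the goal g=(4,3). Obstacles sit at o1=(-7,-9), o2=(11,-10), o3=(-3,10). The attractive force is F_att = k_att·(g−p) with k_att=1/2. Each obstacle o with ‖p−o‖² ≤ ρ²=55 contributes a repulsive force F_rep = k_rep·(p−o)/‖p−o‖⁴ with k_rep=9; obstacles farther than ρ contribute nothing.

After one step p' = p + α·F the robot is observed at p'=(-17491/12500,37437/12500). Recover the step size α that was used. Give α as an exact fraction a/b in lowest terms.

F_att = 1/2·(g−p) = 1/2·(6,0) = (3.0000,0.0000)
o1: d²=169 > ρ²=55 → inactive
o2: d²=338 > ρ²=55 → inactive
o3: d²=50 ≤ ρ²=55; F_rep = 9·(1,-7)/50² = (0.0036,-0.0252)
F = F_att + ΣF_rep = (3.0036,-0.0252)
Δp = p'−p = (0.6007,-0.0050); α = Δx/Fx = (7509/12500) / (7509/2500) = 1/5
check: Δy/Fy = (-63/12500) / (-63/2500) = 1/5 ✓

α = 1/5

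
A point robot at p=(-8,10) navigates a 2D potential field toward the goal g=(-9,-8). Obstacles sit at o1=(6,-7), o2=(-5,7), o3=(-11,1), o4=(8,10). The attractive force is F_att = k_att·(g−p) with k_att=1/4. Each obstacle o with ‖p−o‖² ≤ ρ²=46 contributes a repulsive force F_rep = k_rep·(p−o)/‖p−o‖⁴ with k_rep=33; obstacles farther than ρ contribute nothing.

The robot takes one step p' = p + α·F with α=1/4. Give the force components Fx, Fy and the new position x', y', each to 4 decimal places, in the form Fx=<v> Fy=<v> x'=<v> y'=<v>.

F_att = 1/4·(g−p) = 1/4·(-1,-18) = (-0.2500,-4.5000)
o1: d²=485 > ρ²=46 → inactive
o2: d²=18 ≤ ρ²=46; F_rep = 33·(-3,3)/18² = (-0.3056,0.3056)
o3: d²=90 > ρ²=46 → inactive
o4: d²=256 > ρ²=46 → inactive
F = F_att + ΣF_rep = (-0.5556,-4.1944)
p' = p + 1/4·F = (-8.1389,8.9514)

Fx=-0.5556 Fy=-4.1944 x'=-8.1389 y'=8.9514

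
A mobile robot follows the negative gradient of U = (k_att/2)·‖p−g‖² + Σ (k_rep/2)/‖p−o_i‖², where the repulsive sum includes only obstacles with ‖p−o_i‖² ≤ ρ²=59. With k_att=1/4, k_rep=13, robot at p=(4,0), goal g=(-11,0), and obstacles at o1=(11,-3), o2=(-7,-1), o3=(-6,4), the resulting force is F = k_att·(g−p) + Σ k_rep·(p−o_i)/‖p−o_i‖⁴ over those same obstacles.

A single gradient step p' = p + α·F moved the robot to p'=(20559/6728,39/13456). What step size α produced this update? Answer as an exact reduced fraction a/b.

F_att = 1/4·(g−p) = 1/4·(-15,0) = (-3.7500,0.0000)
o1: d²=58 ≤ ρ²=59; F_rep = 13·(-7,3)/58² = (-0.0271,0.0116)
o2: d²=122 > ρ²=59 → inactive
o3: d²=116 > ρ²=59 → inactive
F = F_att + ΣF_rep = (-3.7771,0.0116)
Δp = p'−p = (-0.9443,0.0029); α = Δx/Fx = (-6353/6728) / (-6353/1682) = 1/4
check: Δy/Fy = (39/13456) / (39/3364) = 1/4 ✓

α = 1/4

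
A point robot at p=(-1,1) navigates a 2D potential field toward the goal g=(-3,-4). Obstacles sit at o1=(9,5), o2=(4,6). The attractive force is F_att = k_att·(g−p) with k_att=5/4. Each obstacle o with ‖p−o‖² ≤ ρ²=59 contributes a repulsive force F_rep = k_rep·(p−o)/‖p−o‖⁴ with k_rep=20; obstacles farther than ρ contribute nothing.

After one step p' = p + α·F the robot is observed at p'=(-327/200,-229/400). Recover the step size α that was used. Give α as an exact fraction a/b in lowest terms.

α = 1/4

F_att = 5/4·(g−p) = 5/4·(-2,-5) = (-2.5000,-6.2500)
o1: d²=116 > ρ²=59 → inactive
o2: d²=50 ≤ ρ²=59; F_rep = 20·(-5,-5)/50² = (-0.0400,-0.0400)
F = F_att + ΣF_rep = (-2.5400,-6.2900)
Δp = p'−p = (-0.6350,-1.5725); α = Δx/Fx = (-127/200) / (-127/50) = 1/4
check: Δy/Fy = (-629/400) / (-629/100) = 1/4 ✓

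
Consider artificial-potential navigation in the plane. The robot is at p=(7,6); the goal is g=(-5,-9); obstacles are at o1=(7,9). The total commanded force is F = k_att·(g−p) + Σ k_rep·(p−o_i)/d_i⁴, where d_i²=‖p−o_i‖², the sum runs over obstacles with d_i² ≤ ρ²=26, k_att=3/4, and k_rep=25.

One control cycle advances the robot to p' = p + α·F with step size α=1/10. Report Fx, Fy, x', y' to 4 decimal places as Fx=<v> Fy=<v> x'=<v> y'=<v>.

F_att = 3/4·(g−p) = 3/4·(-12,-15) = (-9.0000,-11.2500)
o1: d²=9 ≤ ρ²=26; F_rep = 25·(0,-3)/9² = (0.0000,-0.9259)
F = F_att + ΣF_rep = (-9.0000,-12.1759)
p' = p + 1/10·F = (6.1000,4.7824)

Fx=-9.0000 Fy=-12.1759 x'=6.1000 y'=4.7824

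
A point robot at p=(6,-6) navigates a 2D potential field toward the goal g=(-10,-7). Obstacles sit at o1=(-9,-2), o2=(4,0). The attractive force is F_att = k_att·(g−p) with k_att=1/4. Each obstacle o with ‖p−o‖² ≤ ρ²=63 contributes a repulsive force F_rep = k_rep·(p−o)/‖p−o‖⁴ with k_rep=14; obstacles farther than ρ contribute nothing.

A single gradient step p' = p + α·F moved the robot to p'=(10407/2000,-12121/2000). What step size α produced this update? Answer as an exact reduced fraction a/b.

α = 1/5

F_att = 1/4·(g−p) = 1/4·(-16,-1) = (-4.0000,-0.2500)
o1: d²=241 > ρ²=63 → inactive
o2: d²=40 ≤ ρ²=63; F_rep = 14·(2,-6)/40² = (0.0175,-0.0525)
F = F_att + ΣF_rep = (-3.9825,-0.3025)
Δp = p'−p = (-0.7965,-0.0605); α = Δx/Fx = (-1593/2000) / (-1593/400) = 1/5
check: Δy/Fy = (-121/2000) / (-121/400) = 1/5 ✓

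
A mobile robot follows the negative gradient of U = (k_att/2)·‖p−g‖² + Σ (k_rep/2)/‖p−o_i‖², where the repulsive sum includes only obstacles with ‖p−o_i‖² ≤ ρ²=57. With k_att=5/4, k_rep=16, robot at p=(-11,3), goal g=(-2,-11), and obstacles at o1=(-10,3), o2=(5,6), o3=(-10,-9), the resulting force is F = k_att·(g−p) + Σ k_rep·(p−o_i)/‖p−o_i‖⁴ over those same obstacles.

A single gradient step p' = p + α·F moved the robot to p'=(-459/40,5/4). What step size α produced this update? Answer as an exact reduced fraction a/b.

α = 1/10

F_att = 5/4·(g−p) = 5/4·(9,-14) = (11.2500,-17.5000)
o1: d²=1 ≤ ρ²=57; F_rep = 16·(-1,0)/1² = (-16.0000,0.0000)
o2: d²=265 > ρ²=57 → inactive
o3: d²=145 > ρ²=57 → inactive
F = F_att + ΣF_rep = (-4.7500,-17.5000)
Δp = p'−p = (-0.4750,-1.7500); α = Δx/Fx = (-19/40) / (-19/4) = 1/10
check: Δy/Fy = (-7/4) / (-35/2) = 1/10 ✓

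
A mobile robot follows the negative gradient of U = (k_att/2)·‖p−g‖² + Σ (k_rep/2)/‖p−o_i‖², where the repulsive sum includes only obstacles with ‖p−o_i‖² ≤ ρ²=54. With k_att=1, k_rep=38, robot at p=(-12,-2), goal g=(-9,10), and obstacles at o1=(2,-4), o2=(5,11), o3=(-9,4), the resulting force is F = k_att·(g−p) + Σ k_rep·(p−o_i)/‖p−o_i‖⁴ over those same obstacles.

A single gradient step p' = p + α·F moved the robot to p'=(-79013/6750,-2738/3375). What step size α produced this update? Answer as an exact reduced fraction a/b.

F_att = 1·(g−p) = 1·(3,12) = (3.0000,12.0000)
o1: d²=200 > ρ²=54 → inactive
o2: d²=458 > ρ²=54 → inactive
o3: d²=45 ≤ ρ²=54; F_rep = 38·(-3,-6)/45² = (-0.0563,-0.1126)
F = F_att + ΣF_rep = (2.9437,11.8874)
Δp = p'−p = (0.2944,1.1887); α = Δx/Fx = (1987/6750) / (1987/675) = 1/10
check: Δy/Fy = (4012/3375) / (8024/675) = 1/10 ✓

α = 1/10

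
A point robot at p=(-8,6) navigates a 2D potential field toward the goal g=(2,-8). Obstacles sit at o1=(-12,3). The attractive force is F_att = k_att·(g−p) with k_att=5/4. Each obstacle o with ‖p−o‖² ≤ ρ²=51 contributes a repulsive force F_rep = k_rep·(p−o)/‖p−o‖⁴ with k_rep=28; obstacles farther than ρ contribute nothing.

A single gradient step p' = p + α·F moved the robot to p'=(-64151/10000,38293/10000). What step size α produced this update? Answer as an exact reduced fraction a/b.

α = 1/8

F_att = 5/4·(g−p) = 5/4·(10,-14) = (12.5000,-17.5000)
o1: d²=25 ≤ ρ²=51; F_rep = 28·(4,3)/25² = (0.1792,0.1344)
F = F_att + ΣF_rep = (12.6792,-17.3656)
Δp = p'−p = (1.5849,-2.1707); α = Δx/Fx = (15849/10000) / (15849/1250) = 1/8
check: Δy/Fy = (-21707/10000) / (-21707/1250) = 1/8 ✓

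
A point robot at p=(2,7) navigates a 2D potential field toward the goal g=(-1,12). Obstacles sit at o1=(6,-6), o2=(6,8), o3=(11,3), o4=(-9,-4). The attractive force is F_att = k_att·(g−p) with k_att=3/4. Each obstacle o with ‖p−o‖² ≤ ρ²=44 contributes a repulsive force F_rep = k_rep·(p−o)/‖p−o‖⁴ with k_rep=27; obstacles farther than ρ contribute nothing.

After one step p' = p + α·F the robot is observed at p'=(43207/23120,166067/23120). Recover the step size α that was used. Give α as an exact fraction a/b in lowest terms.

α = 1/20

F_att = 3/4·(g−p) = 3/4·(-3,5) = (-2.2500,3.7500)
o1: d²=185 > ρ²=44 → inactive
o2: d²=17 ≤ ρ²=44; F_rep = 27·(-4,-1)/17² = (-0.3737,-0.0934)
o3: d²=97 > ρ²=44 → inactive
o4: d²=242 > ρ²=44 → inactive
F = F_att + ΣF_rep = (-2.6237,3.6566)
Δp = p'−p = (-0.1312,0.1828); α = Δx/Fx = (-3033/23120) / (-3033/1156) = 1/20
check: Δy/Fy = (4227/23120) / (4227/1156) = 1/20 ✓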